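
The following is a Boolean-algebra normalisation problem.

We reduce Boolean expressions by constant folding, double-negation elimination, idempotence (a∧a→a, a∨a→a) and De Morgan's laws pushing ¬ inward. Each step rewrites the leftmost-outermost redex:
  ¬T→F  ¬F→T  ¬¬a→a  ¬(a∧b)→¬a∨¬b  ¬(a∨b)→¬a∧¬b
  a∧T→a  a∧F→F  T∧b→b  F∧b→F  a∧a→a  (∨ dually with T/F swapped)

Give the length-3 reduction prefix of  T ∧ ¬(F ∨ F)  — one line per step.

  start: T ∧ ¬(F ∨ F)
  [1] ¬(F ∨ F)
  [2] ¬F ∧ ¬F
  [3] ¬F

Answer: after 3 steps: ¬F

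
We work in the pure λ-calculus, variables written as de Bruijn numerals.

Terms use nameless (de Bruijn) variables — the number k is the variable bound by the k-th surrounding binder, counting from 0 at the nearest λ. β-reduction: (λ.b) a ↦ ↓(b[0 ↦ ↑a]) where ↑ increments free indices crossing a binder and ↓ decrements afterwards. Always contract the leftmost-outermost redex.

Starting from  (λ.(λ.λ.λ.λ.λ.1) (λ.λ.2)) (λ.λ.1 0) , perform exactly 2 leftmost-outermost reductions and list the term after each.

Answer: after 2 steps: λ.λ.λ.λ.1

Working:
  start: (λ.(λ.λ.λ.λ.λ.1) (λ.λ.2)) (λ.λ.1 0)
  →1  (λ.λ.λ.λ.λ.1) (λ.λ.λ.λ.1 0)
  →2  λ.λ.λ.λ.1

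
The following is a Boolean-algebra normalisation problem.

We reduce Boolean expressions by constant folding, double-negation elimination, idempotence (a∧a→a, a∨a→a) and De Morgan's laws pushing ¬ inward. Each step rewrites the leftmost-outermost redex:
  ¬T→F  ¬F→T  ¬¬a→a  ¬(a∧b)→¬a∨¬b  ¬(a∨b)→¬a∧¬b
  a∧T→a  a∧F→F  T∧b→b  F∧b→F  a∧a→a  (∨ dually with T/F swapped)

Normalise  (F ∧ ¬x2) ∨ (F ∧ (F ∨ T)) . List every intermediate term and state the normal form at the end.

  start: (F ∧ ¬x2) ∨ (F ∧ (F ∨ T))
  [1] F ∨ (F ∧ (F ∨ T))
  [2] F ∧ (F ∨ T)
  [3] F

Answer: normal form = F  (in 3 steps)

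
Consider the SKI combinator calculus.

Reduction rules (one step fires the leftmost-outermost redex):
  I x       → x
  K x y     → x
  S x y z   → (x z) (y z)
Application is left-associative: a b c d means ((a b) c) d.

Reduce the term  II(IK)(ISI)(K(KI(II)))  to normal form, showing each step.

  start: II(IK)(ISI)(K(KI(II)))
  →1  I(IK)(ISI)(K(KI(II)))
  →2  IK(ISI)(K(KI(II)))
  →3  K(ISI)(K(KI(II)))
  →4  ISI
  →5  SI

Answer: normal form = SI  (in 5 steps)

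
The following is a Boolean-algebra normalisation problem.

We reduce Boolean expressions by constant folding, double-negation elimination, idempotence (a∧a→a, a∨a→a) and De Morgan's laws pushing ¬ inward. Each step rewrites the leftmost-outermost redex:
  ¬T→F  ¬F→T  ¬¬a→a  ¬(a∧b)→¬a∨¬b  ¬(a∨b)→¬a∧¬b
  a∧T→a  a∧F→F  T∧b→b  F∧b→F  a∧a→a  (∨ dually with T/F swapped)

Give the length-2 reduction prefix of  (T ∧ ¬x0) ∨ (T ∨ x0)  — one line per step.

  start: (T ∧ ¬x0) ∨ (T ∨ x0)
  →1  ¬x0 ∨ (T ∨ x0)
  →2  ¬x0 ∨ T

Answer: after 2 steps: ¬x0 ∨ T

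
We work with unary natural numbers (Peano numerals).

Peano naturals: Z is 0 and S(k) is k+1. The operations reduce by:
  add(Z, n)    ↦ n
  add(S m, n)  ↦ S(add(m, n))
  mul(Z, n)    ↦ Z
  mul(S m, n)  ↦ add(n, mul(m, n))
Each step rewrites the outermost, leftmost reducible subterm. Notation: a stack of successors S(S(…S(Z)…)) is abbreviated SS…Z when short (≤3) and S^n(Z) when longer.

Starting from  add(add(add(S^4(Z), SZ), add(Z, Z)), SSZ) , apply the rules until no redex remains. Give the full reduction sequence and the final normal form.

  start: add(add(add(S^4(Z), SZ), add(Z, Z)), SSZ)
  step 1: add(add(S(add(SSSZ, SZ)), add(Z, Z)), SSZ)
  step 2: add(S(add(add(SSSZ, SZ), add(Z, Z))), SSZ)
  step 3: S(add(add(add(SSSZ, SZ), add(Z, Z)), SSZ))
  step 4: S(add(add(S(add(SSZ, SZ)), add(Z, Z)), SSZ))
  step 5: S(add(S(add(add(SSZ, SZ), add(Z, Z))), SSZ))
  step 6: S(S(add(add(add(SSZ, SZ), add(Z, Z)), SSZ)))
  step 7: S(S(add(add(S(add(SZ, SZ)), add(Z, Z)), SSZ)))
  step 8: S(S(add(S(add(add(SZ, SZ), add(Z, Z))), SSZ)))
  step 9: S(S(S(add(add(add(SZ, SZ), add(Z, Z)), SSZ))))
  step 10: S(S(S(add(add(S(add(Z, SZ)), add(Z, Z)), SSZ))))
  step 11: S(S(S(add(S(add(add(Z, SZ), add(Z, Z))), SSZ))))
  step 12: S(S(S(S(add(add(add(Z, SZ), add(Z, Z)), SSZ)))))
  step 13: S(S(S(S(add(add(SZ, add(Z, Z)), SSZ)))))
  step 14: S(S(S(S(add(S(add(Z, add(Z, Z))), SSZ)))))
  step 15: S(S(S(S(S(add(add(Z, add(Z, Z)), SSZ))))))
  step 16: S(S(S(S(S(add(add(Z, Z), SSZ))))))
  step 17: S(S(S(S(S(add(Z, SSZ))))))
  step 18: S^7(Z)

Answer: normal form = S^7(Z)  (in 18 steps)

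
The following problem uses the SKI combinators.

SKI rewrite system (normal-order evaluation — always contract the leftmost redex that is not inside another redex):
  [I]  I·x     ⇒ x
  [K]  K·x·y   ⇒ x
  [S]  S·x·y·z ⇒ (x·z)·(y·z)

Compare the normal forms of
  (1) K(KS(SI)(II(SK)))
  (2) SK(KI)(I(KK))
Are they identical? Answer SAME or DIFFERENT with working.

Answer: DIFFERENT — A ⇓ K(S(SK)), B ⇓ KK

Working:
Term A:
  start: K(KS(SI)(II(SK)))
  step 1: K(S(II(SK)))
  step 2: K(S(I(SK)))
  step 3: K(S(SK))

Term B:
  start: SK(KI)(I(KK))
  step 1: K(I(KK))(KI(I(KK)))
  step 2: I(KK)
  step 3: KK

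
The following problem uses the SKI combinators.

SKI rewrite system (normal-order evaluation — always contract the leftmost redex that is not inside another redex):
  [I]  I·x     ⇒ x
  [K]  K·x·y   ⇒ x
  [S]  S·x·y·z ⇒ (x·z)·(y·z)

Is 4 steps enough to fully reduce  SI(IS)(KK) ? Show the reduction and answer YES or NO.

  start: SI(IS)(KK)
  step 1: I(KK)(IS(KK))
  step 2: KK(IS(KK))
  step 3: K

Answer: YES — reaches normal form K in 3 ≤ 4 steps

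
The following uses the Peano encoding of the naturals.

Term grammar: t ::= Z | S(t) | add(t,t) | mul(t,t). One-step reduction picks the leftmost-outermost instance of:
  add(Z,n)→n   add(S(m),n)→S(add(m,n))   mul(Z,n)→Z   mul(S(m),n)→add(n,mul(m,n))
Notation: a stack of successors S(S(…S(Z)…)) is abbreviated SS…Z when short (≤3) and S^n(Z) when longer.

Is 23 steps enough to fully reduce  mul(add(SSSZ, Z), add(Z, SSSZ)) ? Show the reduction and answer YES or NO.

  start: mul(add(SSSZ, Z), add(Z, SSSZ))
  [1] mul(S(add(SSZ, Z)), add(Z, SSSZ))
  [2] add(add(Z, SSSZ), mul(add(SSZ, Z), add(Z, SSSZ)))
  [3] add(SSSZ, mul(add(SSZ, Z), add(Z, SSSZ)))
  [4] S(add(SSZ, mul(add(SSZ, Z), add(Z, SSSZ))))
  [5] S(S(add(SZ, mul(add(SSZ, Z), add(Z, SSSZ)))))
  [6] S(S(S(add(Z, mul(add(SSZ, Z), add(Z, SSSZ))))))
  [7] S(S(S(mul(add(SSZ, Z), add(Z, SSSZ)))))
  [8] S(S(S(mul(S(add(SZ, Z)), add(Z, SSSZ)))))
  [9] S(S(S(add(add(Z, SSSZ), mul(add(SZ, Z), add(Z, SSSZ))))))
  [10] S(S(S(add(SSSZ, mul(add(SZ, Z), add(Z, SSSZ))))))
  [11] S(S(S(S(add(SSZ, mul(add(SZ, Z), add(Z, SSSZ)))))))
  [12] S(S(S(S(S(add(SZ, mul(add(SZ, Z), add(Z, SSSZ))))))))
  [13] S(S(S(S(S(S(add(Z, mul(add(SZ, Z), add(Z, SSSZ)))))))))
  [14] S(S(S(S(S(S(mul(add(SZ, Z), add(Z, SSSZ))))))))
  [15] S(S(S(S(S(S(mul(S(add(Z, Z)), add(Z, SSSZ))))))))
  [16] S(S(S(S(S(S(add(add(Z, SSSZ), mul(add(Z, Z), add(Z, SSSZ)))))))))
  [17] S(S(S(S(S(S(add(SSSZ, mul(add(Z, Z), add(Z, SSSZ)))))))))
  [18] S(S(S(S(S(S(S(add(SSZ, mul(add(Z, Z), add(Z, SSSZ))))))))))
  [19] S(S(S(S(S(S(S(S(add(SZ, mul(add(Z, Z), add(Z, SSSZ)))))))))))
  [20] S(S(S(S(S(S(S(S(S(add(Z, mul(add(Z, Z), add(Z, SSSZ))))))))))))
  [21] S(S(S(S(S(S(S(S(S(mul(add(Z, Z), add(Z, SSSZ)))))))))))
  [22] S(S(S(S(S(S(S(S(S(mul(Z, add(Z, SSSZ)))))))))))
  [23] S^9(Z)

Answer: YES — reaches normal form S^9(Z) in 23 ≤ 23 steps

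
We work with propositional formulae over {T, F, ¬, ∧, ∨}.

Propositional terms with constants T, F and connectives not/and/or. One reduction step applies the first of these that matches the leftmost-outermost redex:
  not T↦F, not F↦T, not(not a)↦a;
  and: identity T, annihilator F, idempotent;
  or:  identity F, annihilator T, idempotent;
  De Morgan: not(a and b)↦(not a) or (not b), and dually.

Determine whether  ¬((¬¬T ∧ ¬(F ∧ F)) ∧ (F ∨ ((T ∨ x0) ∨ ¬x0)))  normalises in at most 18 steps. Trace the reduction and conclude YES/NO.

Answer: YES — reaches normal form F in 16 ≤ 18 steps

Reduction:
  start: ¬((¬¬T ∧ ¬(F ∧ F)) ∧ (F ∨ ((T ∨ x0) ∨ ¬x0)))
  step 1: ¬(¬¬T ∧ ¬(F ∧ F)) ∨ ¬(F ∨ ((T ∨ x0) ∨ ¬x0))
  step 2: (¬¬¬T ∨ ¬¬(F ∧ F)) ∨ ¬(F ∨ ((T ∨ x0) ∨ ¬x0))
  step 3: (¬T ∨ ¬¬(F ∧ F)) ∨ ¬(F ∨ ((T ∨ x0) ∨ ¬x0))
  step 4: (F ∨ ¬¬(F ∧ F)) ∨ ¬(F ∨ ((T ∨ x0) ∨ ¬x0))
  step 5: ¬¬(F ∧ F) ∨ ¬(F ∨ ((T ∨ x0) ∨ ¬x0))
  step 6: (F ∧ F) ∨ ¬(F ∨ ((T ∨ x0) ∨ ¬x0))
  step 7: F ∨ ¬(F ∨ ((T ∨ x0) ∨ ¬x0))
  step 8: ¬(F ∨ ((T ∨ x0) ∨ ¬x0))
  step 9: ¬F ∧ ¬((T ∨ x0) ∨ ¬x0)
  step 10: T ∧ ¬((T ∨ x0) ∨ ¬x0)
  step 11: ¬((T ∨ x0) ∨ ¬x0)
  step 12: ¬(T ∨ x0) ∧ ¬¬x0
  step 13: (¬T ∧ ¬x0) ∧ ¬¬x0
  step 14: (F ∧ ¬x0) ∧ ¬¬x0
  step 15: F ∧ ¬¬x0
  step 16: F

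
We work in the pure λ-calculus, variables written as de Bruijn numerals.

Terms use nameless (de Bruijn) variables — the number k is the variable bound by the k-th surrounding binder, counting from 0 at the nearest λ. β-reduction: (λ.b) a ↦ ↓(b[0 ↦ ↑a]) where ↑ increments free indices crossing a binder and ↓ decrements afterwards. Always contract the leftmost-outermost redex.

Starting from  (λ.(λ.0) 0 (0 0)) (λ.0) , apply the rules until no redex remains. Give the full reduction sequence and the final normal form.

  start: (λ.(λ.0) 0 (0 0)) (λ.0)
  [1] (λ.0) (λ.0) ((λ.0) (λ.0))
  [2] (λ.0) ((λ.0) (λ.0))
  [3] (λ.0) (λ.0)
  [4] λ.0

Answer: normal form = λ.0  (in 4 steps)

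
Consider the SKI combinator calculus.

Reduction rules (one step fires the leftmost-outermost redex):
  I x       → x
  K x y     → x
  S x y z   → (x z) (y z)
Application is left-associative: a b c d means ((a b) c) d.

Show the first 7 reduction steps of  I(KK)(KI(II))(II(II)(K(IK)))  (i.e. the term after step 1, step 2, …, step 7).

Answer: after 7 steps: K(KK)

Working:
  start: I(KK)(KI(II))(II(II)(K(IK)))
  [1] KK(KI(II))(II(II)(K(IK)))
  [2] K(II(II)(K(IK)))
  [3] K(I(II)(K(IK)))
  [4] K(II(K(IK)))
  [5] K(I(K(IK)))
  [6] K(K(IK))
  [7] K(KK)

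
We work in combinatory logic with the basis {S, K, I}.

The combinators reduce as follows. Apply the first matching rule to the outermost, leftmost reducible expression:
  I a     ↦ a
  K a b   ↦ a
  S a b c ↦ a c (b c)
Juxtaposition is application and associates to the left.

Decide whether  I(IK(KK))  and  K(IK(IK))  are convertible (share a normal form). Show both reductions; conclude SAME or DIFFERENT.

Answer: SAME — A ⇓ K(KK), B ⇓ K(KK)

Derivation:
Term A:
  start: I(IK(KK))
  [1] IK(KK)
  [2] K(KK)

Term B:
  start: K(IK(IK))
  [1] K(K(IK))
  [2] K(KK)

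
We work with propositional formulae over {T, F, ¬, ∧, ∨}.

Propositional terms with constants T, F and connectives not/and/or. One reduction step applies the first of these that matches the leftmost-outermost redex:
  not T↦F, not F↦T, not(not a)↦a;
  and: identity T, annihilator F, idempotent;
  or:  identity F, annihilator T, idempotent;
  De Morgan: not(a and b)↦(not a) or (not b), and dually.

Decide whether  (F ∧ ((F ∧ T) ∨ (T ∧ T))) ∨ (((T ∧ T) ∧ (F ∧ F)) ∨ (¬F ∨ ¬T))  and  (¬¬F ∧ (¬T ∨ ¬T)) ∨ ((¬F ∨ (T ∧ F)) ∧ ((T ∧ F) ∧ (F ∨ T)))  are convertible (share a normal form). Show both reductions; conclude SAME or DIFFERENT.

Answer: DIFFERENT — A ⇓ T, B ⇓ F

Working:
Term A:
  start: (F ∧ ((F ∧ T) ∨ (T ∧ T))) ∨ (((T ∧ T) ∧ (F ∧ F)) ∨ (¬F ∨ ¬T))
  [1] F ∨ (((T ∧ T) ∧ (F ∧ F)) ∨ (¬F ∨ ¬T))
  [2] ((T ∧ T) ∧ (F ∧ F)) ∨ (¬F ∨ ¬T)
  [3] (T ∧ (F ∧ F)) ∨ (¬F ∨ ¬T)
  [4] (F ∧ F) ∨ (¬F ∨ ¬T)
  [5] F ∨ (¬F ∨ ¬T)
  [6] ¬F ∨ ¬T
  [7] T ∨ ¬T
  [8] T

Term B:
  start: (¬¬F ∧ (¬T ∨ ¬T)) ∨ ((¬F ∨ (T ∧ F)) ∧ ((T ∧ F) ∧ (F ∨ T)))
  [1] (F ∧ (¬T ∨ ¬T)) ∨ ((¬F ∨ (T ∧ F)) ∧ ((T ∧ F) ∧ (F ∨ T)))
  [2] F ∨ ((¬F ∨ (T ∧ F)) ∧ ((T ∧ F) ∧ (F ∨ T)))
  [3] (¬F ∨ (T ∧ F)) ∧ ((T ∧ F) ∧ (F ∨ T))
  [4] (T ∨ (T ∧ F)) ∧ ((T ∧ F) ∧ (F ∨ T))
  [5] T ∧ ((T ∧ F) ∧ (F ∨ T))
  [6] (T ∧ F) ∧ (F ∨ T)
  [7] F ∧ (F ∨ T)
  [8] F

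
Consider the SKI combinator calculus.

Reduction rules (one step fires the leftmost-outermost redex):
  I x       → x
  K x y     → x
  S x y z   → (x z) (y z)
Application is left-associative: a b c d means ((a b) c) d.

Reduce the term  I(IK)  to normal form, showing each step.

  start: I(IK)
  step 1: IK
  step 2: K

Answer: normal form = K  (in 2 steps)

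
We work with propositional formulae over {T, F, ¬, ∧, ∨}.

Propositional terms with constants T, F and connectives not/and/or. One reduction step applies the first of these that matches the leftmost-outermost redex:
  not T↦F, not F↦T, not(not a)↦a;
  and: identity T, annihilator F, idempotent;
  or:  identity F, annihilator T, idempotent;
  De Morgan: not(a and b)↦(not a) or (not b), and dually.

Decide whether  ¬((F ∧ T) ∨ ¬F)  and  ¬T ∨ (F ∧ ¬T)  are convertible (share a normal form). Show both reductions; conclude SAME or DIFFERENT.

Term A:
  start: ¬((F ∧ T) ∨ ¬F)
  step 1: ¬(F ∧ T) ∧ ¬¬F
  step 2: (¬F ∨ ¬T) ∧ ¬¬F
  step 3: (T ∨ ¬T) ∧ ¬¬F
  step 4: T ∧ ¬¬F
  step 5: ¬¬F
  step 6: F

Term B:
  start: ¬T ∨ (F ∧ ¬T)
  step 1: F ∨ (F ∧ ¬T)
  step 2: F ∧ ¬T
  step 3: F

Answer: SAME — A ⇓ F, B ⇓ F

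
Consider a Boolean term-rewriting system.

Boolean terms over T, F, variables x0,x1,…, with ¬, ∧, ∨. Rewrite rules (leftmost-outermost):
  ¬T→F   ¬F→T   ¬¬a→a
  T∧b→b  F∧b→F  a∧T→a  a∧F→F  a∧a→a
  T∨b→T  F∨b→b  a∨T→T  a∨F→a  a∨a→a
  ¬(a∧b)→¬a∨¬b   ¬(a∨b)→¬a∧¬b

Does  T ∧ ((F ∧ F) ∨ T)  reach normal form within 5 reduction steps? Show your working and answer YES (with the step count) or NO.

Answer: YES — reaches normal form T in 2 ≤ 5 steps

Working:
  start: T ∧ ((F ∧ F) ∨ T)
  [1] (F ∧ F) ∨ T
  [2] T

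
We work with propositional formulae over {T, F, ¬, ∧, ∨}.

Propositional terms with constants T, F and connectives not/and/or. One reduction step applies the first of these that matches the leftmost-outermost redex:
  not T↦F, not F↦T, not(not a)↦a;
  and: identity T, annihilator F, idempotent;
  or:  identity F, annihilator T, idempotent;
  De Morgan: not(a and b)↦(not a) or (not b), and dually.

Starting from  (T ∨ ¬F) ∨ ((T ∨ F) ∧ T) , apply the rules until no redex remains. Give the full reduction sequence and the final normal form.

Answer: normal form = T  (in 2 steps)

Derivation:
  start: (T ∨ ¬F) ∨ ((T ∨ F) ∧ T)
  step 1: T ∨ ((T ∨ F) ∧ T)
  step 2: T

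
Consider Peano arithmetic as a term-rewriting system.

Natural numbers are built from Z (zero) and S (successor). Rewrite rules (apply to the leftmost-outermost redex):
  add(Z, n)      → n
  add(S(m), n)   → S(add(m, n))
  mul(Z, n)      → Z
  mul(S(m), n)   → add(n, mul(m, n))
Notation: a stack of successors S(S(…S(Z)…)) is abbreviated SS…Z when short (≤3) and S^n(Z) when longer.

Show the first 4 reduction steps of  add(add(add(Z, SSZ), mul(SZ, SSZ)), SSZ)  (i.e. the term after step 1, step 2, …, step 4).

Answer: after 4 steps: S(add(S(add(Z, mul(SZ, SSZ))), SSZ))

Derivation:
  start: add(add(add(Z, SSZ), mul(SZ, SSZ)), SSZ)
  →1  add(add(SSZ, mul(SZ, SSZ)), SSZ)
  →2  add(S(add(SZ, mul(SZ, SSZ))), SSZ)
  →3  S(add(add(SZ, mul(SZ, SSZ)), SSZ))
  →4  S(add(S(add(Z, mul(SZ, SSZ))), SSZ))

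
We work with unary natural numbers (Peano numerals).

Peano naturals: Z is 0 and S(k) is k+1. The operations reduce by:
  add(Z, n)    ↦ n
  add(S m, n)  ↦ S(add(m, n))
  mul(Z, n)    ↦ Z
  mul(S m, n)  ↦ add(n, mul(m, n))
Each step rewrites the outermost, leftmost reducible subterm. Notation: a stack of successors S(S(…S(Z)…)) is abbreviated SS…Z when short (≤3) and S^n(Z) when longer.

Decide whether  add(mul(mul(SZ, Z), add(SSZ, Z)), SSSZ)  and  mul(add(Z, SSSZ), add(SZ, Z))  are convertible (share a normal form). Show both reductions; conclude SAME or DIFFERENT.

Answer: SAME — A ⇓ SSSZ, B ⇓ SSSZ

Derivation:
Term A:
  start: add(mul(mul(SZ, Z), add(SSZ, Z)), SSSZ)
  →1  add(mul(add(Z, mul(Z, Z)), add(SSZ, Z)), SSSZ)
  →2  add(mul(mul(Z, Z), add(SSZ, Z)), SSSZ)
  →3  add(mul(Z, add(SSZ, Z)), SSSZ)
  →4  add(Z, SSSZ)
  →5  SSSZ

Term B:
  start: mul(add(Z, SSSZ), add(SZ, Z))
  →1  mul(SSSZ, add(SZ, Z))
  →2  add(add(SZ, Z), mul(SSZ, add(SZ, Z)))
  →3  add(S(add(Z, Z)), mul(SSZ, add(SZ, Z)))
  →4  S(add(add(Z, Z), mul(SSZ, add(SZ, Z))))
  →5  S(add(Z, mul(SSZ, add(SZ, Z))))
  →6  S(mul(SSZ, add(SZ, Z)))
  →7  S(add(add(SZ, Z), mul(SZ, add(SZ, Z))))
  →8  S(add(S(add(Z, Z)), mul(SZ, add(SZ, Z))))
  →9  S(S(add(add(Z, Z), mul(SZ, add(SZ, Z)))))
  →10  S(S(add(Z, mul(SZ, add(SZ, Z)))))
  →11  S(S(mul(SZ, add(SZ, Z))))
  →12  S(S(add(add(SZ, Z), mul(Z, add(SZ, Z)))))
  →13  S(S(add(S(add(Z, Z)), mul(Z, add(SZ, Z)))))
  →14  S(S(S(add(add(Z, Z), mul(Z, add(SZ, Z))))))
  →15  S(S(S(add(Z, mul(Z, add(SZ, Z))))))
  →16  S(S(S(mul(Z, add(SZ, Z)))))
  →17  SSSZ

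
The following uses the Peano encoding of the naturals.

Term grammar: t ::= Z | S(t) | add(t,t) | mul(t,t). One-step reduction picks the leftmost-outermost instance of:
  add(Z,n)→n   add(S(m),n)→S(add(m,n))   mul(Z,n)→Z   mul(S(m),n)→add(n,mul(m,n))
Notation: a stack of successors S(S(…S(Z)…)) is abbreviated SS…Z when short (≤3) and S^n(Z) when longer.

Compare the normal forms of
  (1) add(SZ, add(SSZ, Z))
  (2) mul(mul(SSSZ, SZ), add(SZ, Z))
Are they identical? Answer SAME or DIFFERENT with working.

Term A:
  start: add(SZ, add(SSZ, Z))
  step 1: S(add(Z, add(SSZ, Z)))
  step 2: S(add(SSZ, Z))
  step 3: S(S(add(SZ, Z)))
  step 4: S(S(S(add(Z, Z))))
  step 5: SSSZ

Term B:
  start: mul(mul(SSSZ, SZ), add(SZ, Z))
  step 1: mul(add(SZ, mul(SSZ, SZ)), add(SZ, Z))
  step 2: mul(S(add(Z, mul(SSZ, SZ))), add(SZ, Z))
  step 3: add(add(SZ, Z), mul(add(Z, mul(SSZ, SZ)), add(SZ, Z)))
  step 4: add(S(add(Z, Z)), mul(add(Z, mul(SSZ, SZ)), add(SZ, Z)))
  step 5: S(add(add(Z, Z), mul(add(Z, mul(SSZ, SZ)), add(SZ, Z))))
  step 6: S(add(Z, mul(add(Z, mul(SSZ, SZ)), add(SZ, Z))))
  step 7: S(mul(add(Z, mul(SSZ, SZ)), add(SZ, Z)))
  step 8: S(mul(mul(SSZ, SZ), add(SZ, Z)))
  step 9: S(mul(add(SZ, mul(SZ, SZ)), add(SZ, Z)))
  step 10: S(mul(S(add(Z, mul(SZ, SZ))), add(SZ, Z)))
  step 11: S(add(add(SZ, Z), mul(add(Z, mul(SZ, SZ)), add(SZ, Z))))
  step 12: S(add(S(add(Z, Z)), mul(add(Z, mul(SZ, SZ)), add(SZ, Z))))
  step 13: S(S(add(add(Z, Z), mul(add(Z, mul(SZ, SZ)), add(SZ, Z)))))
  step 14: S(S(add(Z, mul(add(Z, mul(SZ, SZ)), add(SZ, Z)))))
  step 15: S(S(mul(add(Z, mul(SZ, SZ)), add(SZ, Z))))
  step 16: S(S(mul(mul(SZ, SZ), add(SZ, Z))))
  step 17: S(S(mul(add(SZ, mul(Z, SZ)), add(SZ, Z))))
  step 18: S(S(mul(S(add(Z, mul(Z, SZ))), add(SZ, Z))))
  step 19: S(S(add(add(SZ, Z), mul(add(Z, mul(Z, SZ)), add(SZ, Z)))))
  step 20: S(S(add(S(add(Z, Z)), mul(add(Z, mul(Z, SZ)), add(SZ, Z)))))
  step 21: S(S(S(add(add(Z, Z), mul(add(Z, mul(Z, SZ)), add(SZ, Z))))))
  step 22: S(S(S(add(Z, mul(add(Z, mul(Z, SZ)), add(SZ, Z))))))
  step 23: S(S(S(mul(add(Z, mul(Z, SZ)), add(SZ, Z)))))
  step 24: S(S(S(mul(mul(Z, SZ), add(SZ, Z)))))
  step 25: S(S(S(mul(Z, add(SZ, Z)))))
  step 26: SSSZ

Answer: SAME — A ⇓ SSSZ, B ⇓ SSSZ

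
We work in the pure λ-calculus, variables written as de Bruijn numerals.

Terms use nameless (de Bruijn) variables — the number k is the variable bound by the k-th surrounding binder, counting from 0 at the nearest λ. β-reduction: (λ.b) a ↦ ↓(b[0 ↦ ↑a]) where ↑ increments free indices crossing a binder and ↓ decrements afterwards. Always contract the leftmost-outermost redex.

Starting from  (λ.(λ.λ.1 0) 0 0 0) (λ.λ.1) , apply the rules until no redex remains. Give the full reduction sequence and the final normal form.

Answer: normal form = λ.λ.1  (in 5 steps)

Reduction:
  start: (λ.(λ.λ.1 0) 0 0 0) (λ.λ.1)
  step 1: (λ.λ.1 0) (λ.λ.1) (λ.λ.1) (λ.λ.1)
  step 2: (λ.(λ.λ.1) 0) (λ.λ.1) (λ.λ.1)
  step 3: (λ.λ.1) (λ.λ.1) (λ.λ.1)
  step 4: (λ.λ.λ.1) (λ.λ.1)
  step 5: λ.λ.1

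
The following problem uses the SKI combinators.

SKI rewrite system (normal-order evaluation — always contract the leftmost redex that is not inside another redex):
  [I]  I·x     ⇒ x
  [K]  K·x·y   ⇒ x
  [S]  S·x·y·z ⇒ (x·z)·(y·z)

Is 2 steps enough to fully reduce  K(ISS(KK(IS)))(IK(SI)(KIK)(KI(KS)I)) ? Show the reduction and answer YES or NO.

  start: K(ISS(KK(IS)))(IK(SI)(KIK)(KI(KS)I))
  →1  ISS(KK(IS))
  →2  SS(KK(IS))

Answer: NO — after 2 steps the term is SS(KK(IS)), not yet normal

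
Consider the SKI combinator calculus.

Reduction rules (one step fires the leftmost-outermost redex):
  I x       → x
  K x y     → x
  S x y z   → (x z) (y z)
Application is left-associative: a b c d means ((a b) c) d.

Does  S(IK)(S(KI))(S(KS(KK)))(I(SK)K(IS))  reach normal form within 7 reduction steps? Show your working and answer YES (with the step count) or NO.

  start: S(IK)(S(KI))(S(KS(KK)))(I(SK)K(IS))
  step 1: IK(S(KS(KK)))(S(KI)(S(KS(KK))))(I(SK)K(IS))
  step 2: K(S(KS(KK)))(S(KI)(S(KS(KK))))(I(SK)K(IS))
  step 3: S(KS(KK))(I(SK)K(IS))
  step 4: SS(I(SK)K(IS))
  step 5: SS(SKK(IS))
  step 6: SS(K(IS)(K(IS)))
  step 7: SS(IS)

Answer: NO — after 7 steps the term is SS(IS), not yet normal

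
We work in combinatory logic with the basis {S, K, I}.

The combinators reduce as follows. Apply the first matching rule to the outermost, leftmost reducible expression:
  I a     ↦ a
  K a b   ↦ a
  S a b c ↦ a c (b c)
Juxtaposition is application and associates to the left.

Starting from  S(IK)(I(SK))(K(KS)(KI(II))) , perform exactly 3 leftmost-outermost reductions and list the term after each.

  start: S(IK)(I(SK))(K(KS)(KI(II)))
  →1  IK(K(KS)(KI(II)))(I(SK)(K(KS)(KI(II))))
  →2  K(K(KS)(KI(II)))(I(SK)(K(KS)(KI(II))))
  →3  K(KS)(KI(II))

Answer: after 3 steps: K(KS)(KI(II))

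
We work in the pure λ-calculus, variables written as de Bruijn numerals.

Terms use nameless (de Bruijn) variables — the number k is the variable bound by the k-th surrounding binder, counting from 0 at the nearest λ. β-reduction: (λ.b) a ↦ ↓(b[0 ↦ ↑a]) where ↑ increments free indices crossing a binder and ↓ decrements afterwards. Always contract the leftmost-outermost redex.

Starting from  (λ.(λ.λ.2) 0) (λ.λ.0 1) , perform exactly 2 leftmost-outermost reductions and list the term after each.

  start: (λ.(λ.λ.2) 0) (λ.λ.0 1)
  →1  (λ.λ.λ.λ.0 1) (λ.λ.0 1)
  →2  λ.λ.λ.0 1

Answer: after 2 steps: λ.λ.λ.0 1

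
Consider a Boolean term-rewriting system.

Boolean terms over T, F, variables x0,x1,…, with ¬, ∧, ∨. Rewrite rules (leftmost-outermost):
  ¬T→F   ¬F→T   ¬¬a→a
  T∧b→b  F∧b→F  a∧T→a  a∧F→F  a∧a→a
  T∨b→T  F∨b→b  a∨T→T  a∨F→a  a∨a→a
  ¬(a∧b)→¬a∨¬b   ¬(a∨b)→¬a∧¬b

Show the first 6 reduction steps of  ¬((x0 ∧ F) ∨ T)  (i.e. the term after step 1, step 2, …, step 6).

Answer: after 6 steps: F

Reduction:
  start: ¬((x0 ∧ F) ∨ T)
  step 1: ¬(x0 ∧ F) ∧ ¬T
  step 2: (¬x0 ∨ ¬F) ∧ ¬T
  step 3: (¬x0 ∨ T) ∧ ¬T
  step 4: T ∧ ¬T
  step 5: ¬T
  step 6: F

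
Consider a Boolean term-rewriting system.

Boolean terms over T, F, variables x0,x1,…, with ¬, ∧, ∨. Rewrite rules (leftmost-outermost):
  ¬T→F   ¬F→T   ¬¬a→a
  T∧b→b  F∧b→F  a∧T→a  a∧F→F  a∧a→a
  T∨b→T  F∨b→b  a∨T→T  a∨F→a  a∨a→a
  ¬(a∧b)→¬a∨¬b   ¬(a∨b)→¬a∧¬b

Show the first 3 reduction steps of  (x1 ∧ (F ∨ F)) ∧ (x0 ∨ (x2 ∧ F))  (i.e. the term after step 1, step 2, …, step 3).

  start: (x1 ∧ (F ∨ F)) ∧ (x0 ∨ (x2 ∧ F))
  [1] (x1 ∧ F) ∧ (x0 ∨ (x2 ∧ F))
  [2] F ∧ (x0 ∨ (x2 ∧ F))
  [3] F

Answer: after 3 steps: F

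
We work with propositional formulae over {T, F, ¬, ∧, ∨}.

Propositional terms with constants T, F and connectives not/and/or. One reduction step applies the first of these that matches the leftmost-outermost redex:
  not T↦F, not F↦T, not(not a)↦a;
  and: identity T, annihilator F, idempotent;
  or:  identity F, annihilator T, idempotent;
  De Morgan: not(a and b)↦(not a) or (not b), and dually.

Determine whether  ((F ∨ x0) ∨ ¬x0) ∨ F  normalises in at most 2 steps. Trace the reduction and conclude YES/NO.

Answer: YES — reaches normal form x0 ∨ ¬x0 in 2 ≤ 2 steps

Working:
  start: ((F ∨ x0) ∨ ¬x0) ∨ F
  step 1: (F ∨ x0) ∨ ¬x0
  step 2: x0 ∨ ¬x0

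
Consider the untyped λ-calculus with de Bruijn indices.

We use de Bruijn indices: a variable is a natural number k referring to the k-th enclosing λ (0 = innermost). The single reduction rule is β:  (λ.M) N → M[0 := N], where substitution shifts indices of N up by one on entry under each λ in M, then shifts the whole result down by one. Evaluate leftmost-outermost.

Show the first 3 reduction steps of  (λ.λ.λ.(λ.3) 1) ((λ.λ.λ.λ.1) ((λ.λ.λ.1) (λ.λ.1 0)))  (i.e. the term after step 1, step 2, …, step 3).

  start: (λ.λ.λ.(λ.3) 1) ((λ.λ.λ.λ.1) ((λ.λ.λ.1) (λ.λ.1 0)))
  →1  λ.λ.(λ.(λ.λ.λ.λ.1) ((λ.λ.λ.1) (λ.λ.1 0))) 1
  →2  λ.λ.(λ.λ.λ.λ.1) ((λ.λ.λ.1) (λ.λ.1 0))
  →3  λ.λ.λ.λ.λ.1

Answer: after 3 steps: λ.λ.λ.λ.λ.1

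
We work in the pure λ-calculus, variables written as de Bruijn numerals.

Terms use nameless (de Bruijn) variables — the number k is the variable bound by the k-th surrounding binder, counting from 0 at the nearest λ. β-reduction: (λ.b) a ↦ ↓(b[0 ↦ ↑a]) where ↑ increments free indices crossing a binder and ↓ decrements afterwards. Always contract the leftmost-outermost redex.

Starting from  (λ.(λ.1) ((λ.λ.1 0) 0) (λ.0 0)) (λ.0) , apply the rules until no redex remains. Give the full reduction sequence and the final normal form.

  start: (λ.(λ.1) ((λ.λ.1 0) 0) (λ.0 0)) (λ.0)
  →1  (λ.λ.0) ((λ.λ.1 0) (λ.0)) (λ.0 0)
  →2  (λ.0) (λ.0 0)
  →3  λ.0 0

Answer: normal form = λ.0 0  (in 3 steps)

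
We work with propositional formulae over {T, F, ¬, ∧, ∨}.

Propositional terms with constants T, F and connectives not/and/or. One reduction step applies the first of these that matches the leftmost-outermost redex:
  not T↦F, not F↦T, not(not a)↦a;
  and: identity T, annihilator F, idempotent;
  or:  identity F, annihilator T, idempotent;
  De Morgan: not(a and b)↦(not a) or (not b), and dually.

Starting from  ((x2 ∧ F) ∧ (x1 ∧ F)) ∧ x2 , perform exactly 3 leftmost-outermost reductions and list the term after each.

Answer: after 3 steps: F

Derivation:
  start: ((x2 ∧ F) ∧ (x1 ∧ F)) ∧ x2
  [1] (F ∧ (x1 ∧ F)) ∧ x2
  [2] F ∧ x2
  [3] F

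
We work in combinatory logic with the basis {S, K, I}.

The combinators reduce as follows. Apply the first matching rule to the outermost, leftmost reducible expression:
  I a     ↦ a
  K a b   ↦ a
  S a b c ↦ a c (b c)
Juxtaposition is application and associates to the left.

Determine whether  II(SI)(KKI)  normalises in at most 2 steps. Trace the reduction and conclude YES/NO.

  start: II(SI)(KKI)
  [1] I(SI)(KKI)
  [2] SI(KKI)

Answer: NO — after 2 steps the term is SI(KKI), not yet normal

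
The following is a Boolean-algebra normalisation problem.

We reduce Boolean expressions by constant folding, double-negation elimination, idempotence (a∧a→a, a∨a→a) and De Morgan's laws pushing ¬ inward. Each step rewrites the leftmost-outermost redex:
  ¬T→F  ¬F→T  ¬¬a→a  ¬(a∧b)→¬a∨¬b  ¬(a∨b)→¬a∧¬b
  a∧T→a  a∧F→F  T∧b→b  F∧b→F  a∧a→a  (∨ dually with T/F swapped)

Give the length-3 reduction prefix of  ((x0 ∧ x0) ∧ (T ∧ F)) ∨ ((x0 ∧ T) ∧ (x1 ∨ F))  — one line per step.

  start: ((x0 ∧ x0) ∧ (T ∧ F)) ∨ ((x0 ∧ T) ∧ (x1 ∨ F))
  →1  (x0 ∧ (T ∧ F)) ∨ ((x0 ∧ T) ∧ (x1 ∨ F))
  →2  (x0 ∧ F) ∨ ((x0 ∧ T) ∧ (x1 ∨ F))
  →3  F ∨ ((x0 ∧ T) ∧ (x1 ∨ F))

Answer: after 3 steps: F ∨ ((x0 ∧ T) ∧ (x1 ∨ F))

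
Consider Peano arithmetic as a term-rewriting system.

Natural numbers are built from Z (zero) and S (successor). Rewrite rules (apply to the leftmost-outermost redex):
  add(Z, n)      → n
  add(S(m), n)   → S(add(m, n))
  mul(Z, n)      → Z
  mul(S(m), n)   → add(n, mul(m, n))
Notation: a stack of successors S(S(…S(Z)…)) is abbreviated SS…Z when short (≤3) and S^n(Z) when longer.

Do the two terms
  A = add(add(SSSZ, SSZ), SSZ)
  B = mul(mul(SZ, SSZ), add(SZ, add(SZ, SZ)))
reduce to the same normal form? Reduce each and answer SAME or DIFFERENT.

Answer: DIFFERENT — A ⇓ S^7(Z), B ⇓ S^6(Z)

Derivation:
Term A:
  start: add(add(SSSZ, SSZ), SSZ)
  →1  add(S(add(SSZ, SSZ)), SSZ)
  →2  S(add(add(SSZ, SSZ), SSZ))
  →3  S(add(S(add(SZ, SSZ)), SSZ))
  →4  S(S(add(add(SZ, SSZ), SSZ)))
  →5  S(S(add(S(add(Z, SSZ)), SSZ)))
  →6  S(S(S(add(add(Z, SSZ), SSZ))))
  →7  S(S(S(add(SSZ, SSZ))))
  →8  S(S(S(S(add(SZ, SSZ)))))
  →9  S(S(S(S(S(add(Z, SSZ))))))
  →10  S^7(Z)

Term B:
  start: mul(mul(SZ, SSZ), add(SZ, add(SZ, SZ)))
  →1  mul(add(SSZ, mul(Z, SSZ)), add(SZ, add(SZ, SZ)))
  →2  mul(S(add(SZ, mul(Z, SSZ))), add(SZ, add(SZ, SZ)))
  →3  add(add(SZ, add(SZ, SZ)), mul(add(SZ, mul(Z, SSZ)), add(SZ, add(SZ, SZ))))
  →4  add(S(add(Z, add(SZ, SZ))), mul(add(SZ, mul(Z, SSZ)), add(SZ, add(SZ, SZ))))
  →5  S(add(add(Z, add(SZ, SZ)), mul(add(SZ, mul(Z, SSZ)), add(SZ, add(SZ, SZ)))))
  →6  S(add(add(SZ, SZ), mul(add(SZ, mul(Z, SSZ)), add(SZ, add(SZ, SZ)))))
  →7  S(add(S(add(Z, SZ)), mul(add(SZ, mul(Z, SSZ)), add(SZ, add(SZ, SZ)))))
  →8  S(S(add(add(Z, SZ), mul(add(SZ, mul(Z, SSZ)), add(SZ, add(SZ, SZ))))))
  →9  S(S(add(SZ, mul(add(SZ, mul(Z, SSZ)), add(SZ, add(SZ, SZ))))))
  →10  S(S(S(add(Z, mul(add(SZ, mul(Z, SSZ)), add(SZ, add(SZ, SZ)))))))
  →11  S(S(S(mul(add(SZ, mul(Z, SSZ)), add(SZ, add(SZ, SZ))))))
  →12  S(S(S(mul(S(add(Z, mul(Z, SSZ))), add(SZ, add(SZ, SZ))))))
  →13  S(S(S(add(add(SZ, add(SZ, SZ)), mul(add(Z, mul(Z, SSZ)), add(SZ, add(SZ, SZ)))))))
  →14  S(S(S(add(S(add(Z, add(SZ, SZ))), mul(add(Z, mul(Z, SSZ)), add(SZ, add(SZ, SZ)))))))
  →15  S(S(S(S(add(add(Z, add(SZ, SZ)), mul(add(Z, mul(Z, SSZ)), add(SZ, add(SZ, SZ))))))))
  →16  S(S(S(S(add(add(SZ, SZ), mul(add(Z, mul(Z, SSZ)), add(SZ, add(SZ, SZ))))))))
  →17  S(S(S(S(add(S(add(Z, SZ)), mul(add(Z, mul(Z, SSZ)), add(SZ, add(SZ, SZ))))))))
  →18  S(S(S(S(S(add(add(Z, SZ), mul(add(Z, mul(Z, SSZ)), add(SZ, add(SZ, SZ)))))))))
  →19  S(S(S(S(S(add(SZ, mul(add(Z, mul(Z, SSZ)), add(SZ, add(SZ, SZ)))))))))
  →20  S(S(S(S(S(S(add(Z, mul(add(Z, mul(Z, SSZ)), add(SZ, add(SZ, SZ))))))))))
  →21  S(S(S(S(S(S(mul(add(Z, mul(Z, SSZ)), add(SZ, add(SZ, SZ)))))))))
  →22  S(S(S(S(S(S(mul(mul(Z, SSZ), add(SZ, add(SZ, SZ)))))))))
  →23  S(S(S(S(S(S(mul(Z, add(SZ, add(SZ, SZ)))))))))
  →24  S^6(Z)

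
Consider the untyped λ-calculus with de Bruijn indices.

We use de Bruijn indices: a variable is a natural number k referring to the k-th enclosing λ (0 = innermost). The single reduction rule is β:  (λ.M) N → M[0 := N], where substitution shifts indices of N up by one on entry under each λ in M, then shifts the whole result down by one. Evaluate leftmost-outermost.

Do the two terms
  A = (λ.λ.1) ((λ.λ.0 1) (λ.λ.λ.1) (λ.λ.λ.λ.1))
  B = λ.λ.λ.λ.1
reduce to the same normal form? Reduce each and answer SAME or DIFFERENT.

Term A:
  start: (λ.λ.1) ((λ.λ.0 1) (λ.λ.λ.1) (λ.λ.λ.λ.1))
  step 1: λ.(λ.λ.0 1) (λ.λ.λ.1) (λ.λ.λ.λ.1)
  step 2: λ.(λ.0 (λ.λ.λ.1)) (λ.λ.λ.λ.1)
  step 3: λ.(λ.λ.λ.λ.1) (λ.λ.λ.1)
  step 4: λ.λ.λ.λ.1

Term B:
  start: λ.λ.λ.λ.1

Answer: SAME — A ⇓ λ.λ.λ.λ.1, B ⇓ λ.λ.λ.λ.1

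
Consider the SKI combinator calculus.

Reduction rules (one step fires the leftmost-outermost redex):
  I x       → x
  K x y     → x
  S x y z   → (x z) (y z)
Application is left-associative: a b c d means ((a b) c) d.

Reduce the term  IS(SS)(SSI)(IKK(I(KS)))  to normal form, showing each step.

Answer: normal form = S(SKK)(K(SKK))  (in 17 steps)

Working:
  start: IS(SS)(SSI)(IKK(I(KS)))
  [1] S(SS)(SSI)(IKK(I(KS)))
  [2] SS(IKK(I(KS)))(SSI(IKK(I(KS))))
  [3] S(SSI(IKK(I(KS))))(IKK(I(KS))(SSI(IKK(I(KS)))))
  [4] S(S(IKK(I(KS)))(I(IKK(I(KS)))))(IKK(I(KS))(SSI(IKK(I(KS)))))
  [5] S(S(KK(I(KS)))(I(IKK(I(KS)))))(IKK(I(KS))(SSI(IKK(I(KS)))))
  [6] S(SK(I(IKK(I(KS)))))(IKK(I(KS))(SSI(IKK(I(KS)))))
  [7] S(SK(IKK(I(KS))))(IKK(I(KS))(SSI(IKK(I(KS)))))
  [8] S(SK(KK(I(KS))))(IKK(I(KS))(SSI(IKK(I(KS)))))
  [9] S(SKK)(IKK(I(KS))(SSI(IKK(I(KS)))))
  [10] S(SKK)(KK(I(KS))(SSI(IKK(I(KS)))))
  [11] S(SKK)(K(SSI(IKK(I(KS)))))
  [12] S(SKK)(K(S(IKK(I(KS)))(I(IKK(I(KS))))))
  [13] S(SKK)(K(S(KK(I(KS)))(I(IKK(I(KS))))))
  [14] S(SKK)(K(SK(I(IKK(I(KS))))))
  [15] S(SKK)(K(SK(IKK(I(KS)))))
  [16] S(SKK)(K(SK(KK(I(KS)))))
  [17] S(SKK)(K(SKK))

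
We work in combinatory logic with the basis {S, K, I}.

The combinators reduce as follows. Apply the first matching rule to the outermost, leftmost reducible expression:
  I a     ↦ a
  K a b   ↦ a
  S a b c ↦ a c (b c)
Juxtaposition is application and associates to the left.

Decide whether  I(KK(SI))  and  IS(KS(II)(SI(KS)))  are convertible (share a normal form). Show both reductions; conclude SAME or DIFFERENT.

Term A:
  start: I(KK(SI))
  [1] KK(SI)
  [2] K

Term B:
  start: IS(KS(II)(SI(KS)))
  [1] S(KS(II)(SI(KS)))
  [2] S(S(SI(KS)))

Answer: DIFFERENT — A ⇓ K, B ⇓ S(S(SI(KS)))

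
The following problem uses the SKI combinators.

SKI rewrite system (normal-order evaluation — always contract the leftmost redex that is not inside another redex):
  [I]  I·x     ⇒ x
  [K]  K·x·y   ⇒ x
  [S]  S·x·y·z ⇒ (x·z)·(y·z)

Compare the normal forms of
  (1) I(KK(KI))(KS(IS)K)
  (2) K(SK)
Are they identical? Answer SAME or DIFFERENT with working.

Term A:
  start: I(KK(KI))(KS(IS)K)
  step 1: KK(KI)(KS(IS)K)
  step 2: K(KS(IS)K)
  step 3: K(SK)

Term B:
  start: K(SK)

Answer: SAME — A ⇓ K(SK), B ⇓ K(SK)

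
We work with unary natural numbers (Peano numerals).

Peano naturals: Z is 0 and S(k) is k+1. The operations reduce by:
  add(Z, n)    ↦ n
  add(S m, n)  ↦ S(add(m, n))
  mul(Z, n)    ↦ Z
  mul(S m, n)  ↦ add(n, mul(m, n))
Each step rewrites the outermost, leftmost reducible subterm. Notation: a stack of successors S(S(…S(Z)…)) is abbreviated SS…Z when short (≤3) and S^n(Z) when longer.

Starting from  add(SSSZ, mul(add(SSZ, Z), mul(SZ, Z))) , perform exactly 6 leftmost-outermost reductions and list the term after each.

  start: add(SSSZ, mul(add(SSZ, Z), mul(SZ, Z)))
  →1  S(add(SSZ, mul(add(SSZ, Z), mul(SZ, Z))))
  →2  S(S(add(SZ, mul(add(SSZ, Z), mul(SZ, Z)))))
  →3  S(S(S(add(Z, mul(add(SSZ, Z), mul(SZ, Z))))))
  →4  S(S(S(mul(add(SSZ, Z), mul(SZ, Z)))))
  →5  S(S(S(mul(S(add(SZ, Z)), mul(SZ, Z)))))
  →6  S(S(S(add(mul(SZ, Z), mul(add(SZ, Z), mul(SZ, Z))))))

Answer: after 6 steps: S(S(S(add(mul(SZ, Z), mul(add(SZ, Z), mul(SZ, Z))))))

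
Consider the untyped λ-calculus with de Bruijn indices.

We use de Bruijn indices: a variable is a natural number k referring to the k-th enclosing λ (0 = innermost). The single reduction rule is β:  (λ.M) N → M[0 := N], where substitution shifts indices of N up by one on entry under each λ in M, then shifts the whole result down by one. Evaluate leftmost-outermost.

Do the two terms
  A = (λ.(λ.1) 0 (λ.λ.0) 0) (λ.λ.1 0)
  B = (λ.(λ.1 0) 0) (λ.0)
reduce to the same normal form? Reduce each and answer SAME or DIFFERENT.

Answer: SAME — A ⇓ λ.0, B ⇓ λ.0

Working:
Term A:
  start: (λ.(λ.1) 0 (λ.λ.0) 0) (λ.λ.1 0)
  →1  (λ.λ.λ.1 0) (λ.λ.1 0) (λ.λ.0) (λ.λ.1 0)
  →2  (λ.λ.1 0) (λ.λ.0) (λ.λ.1 0)
  →3  (λ.(λ.λ.0) 0) (λ.λ.1 0)
  →4  (λ.λ.0) (λ.λ.1 0)
  →5  λ.0

Term B:
  start: (λ.(λ.1 0) 0) (λ.0)
  →1  (λ.(λ.0) 0) (λ.0)
  →2  (λ.0) (λ.0)
  →3  λ.0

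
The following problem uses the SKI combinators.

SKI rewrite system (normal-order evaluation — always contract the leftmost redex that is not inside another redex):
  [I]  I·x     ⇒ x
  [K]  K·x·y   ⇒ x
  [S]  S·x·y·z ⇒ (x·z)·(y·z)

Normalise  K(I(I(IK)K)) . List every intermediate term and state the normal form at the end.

Answer: normal form = K(KK)  (in 3 steps)

Reduction:
  start: K(I(I(IK)K))
  →1  K(I(IK)K)
  →2  K(IKK)
  →3  K(KK)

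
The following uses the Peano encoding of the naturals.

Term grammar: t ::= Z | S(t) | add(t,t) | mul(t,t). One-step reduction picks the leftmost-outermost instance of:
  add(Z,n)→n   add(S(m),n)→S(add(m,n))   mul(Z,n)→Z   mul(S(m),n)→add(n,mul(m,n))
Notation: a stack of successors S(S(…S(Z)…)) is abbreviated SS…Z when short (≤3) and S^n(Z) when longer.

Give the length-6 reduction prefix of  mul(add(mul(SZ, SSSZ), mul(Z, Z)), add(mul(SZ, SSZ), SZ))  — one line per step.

  start: mul(add(mul(SZ, SSSZ), mul(Z, Z)), add(mul(SZ, SSZ), SZ))
  [1] mul(add(add(SSSZ, mul(Z, SSSZ)), mul(Z, Z)), add(mul(SZ, SSZ), SZ))
  [2] mul(add(S(add(SSZ, mul(Z, SSSZ))), mul(Z, Z)), add(mul(SZ, SSZ), SZ))
  [3] mul(S(add(add(SSZ, mul(Z, SSSZ)), mul(Z, Z))), add(mul(SZ, SSZ), SZ))
  [4] add(add(mul(SZ, SSZ), SZ), mul(add(add(SSZ, mul(Z, SSSZ)), mul(Z, Z)), add(mul(SZ, SSZ), SZ)))
  [5] add(add(add(SSZ, mul(Z, SSZ)), SZ), mul(add(add(SSZ, mul(Z, SSSZ)), mul(Z, Z)), add(mul(SZ, SSZ), SZ)))
  [6] add(add(S(add(SZ, mul(Z, SSZ))), SZ), mul(add(add(SSZ, mul(Z, SSSZ)), mul(Z, Z)), add(mul(SZ, SSZ), SZ)))

Answer: after 6 steps: add(add(S(add(SZ, mul(Z, SSZ))), SZ), mul(add(add(SSZ, mul(Z, SSSZ)), mul(Z, Z)), add(mul(SZ, SSZ), SZ)))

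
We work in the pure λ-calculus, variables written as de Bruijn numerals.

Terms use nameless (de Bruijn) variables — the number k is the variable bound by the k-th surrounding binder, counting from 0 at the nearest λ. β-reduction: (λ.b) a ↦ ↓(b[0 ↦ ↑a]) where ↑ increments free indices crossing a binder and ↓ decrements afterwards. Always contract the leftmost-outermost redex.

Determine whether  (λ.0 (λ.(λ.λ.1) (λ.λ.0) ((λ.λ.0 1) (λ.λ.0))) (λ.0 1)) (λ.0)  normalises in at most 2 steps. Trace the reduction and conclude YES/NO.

  start: (λ.0 (λ.(λ.λ.1) (λ.λ.0) ((λ.λ.0 1) (λ.λ.0))) (λ.0 1)) (λ.0)
  →1  (λ.0) (λ.(λ.λ.1) (λ.λ.0) ((λ.λ.0 1) (λ.λ.0))) (λ.0 (λ.0))
  →2  (λ.(λ.λ.1) (λ.λ.0) ((λ.λ.0 1) (λ.λ.0))) (λ.0 (λ.0))

Answer: NO — after 2 steps the term is (λ.(λ.λ.1) (λ.λ.0) ((λ.λ.0 1) (λ.λ.0))) (λ.0 (λ.0)), not yet normal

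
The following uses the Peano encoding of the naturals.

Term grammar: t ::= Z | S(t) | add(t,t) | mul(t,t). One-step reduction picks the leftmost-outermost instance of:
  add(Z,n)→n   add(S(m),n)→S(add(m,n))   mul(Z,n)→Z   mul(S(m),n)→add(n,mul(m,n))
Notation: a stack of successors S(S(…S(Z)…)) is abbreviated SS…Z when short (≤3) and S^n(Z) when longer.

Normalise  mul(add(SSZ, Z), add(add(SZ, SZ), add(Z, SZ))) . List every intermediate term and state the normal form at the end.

  start: mul(add(SSZ, Z), add(add(SZ, SZ), add(Z, SZ)))
  step 1: mul(S(add(SZ, Z)), add(add(SZ, SZ), add(Z, SZ)))
  step 2: add(add(add(SZ, SZ), add(Z, SZ)), mul(add(SZ, Z), add(add(SZ, SZ), add(Z, SZ))))
  step 3: add(add(S(add(Z, SZ)), add(Z, SZ)), mul(add(SZ, Z), add(add(SZ, SZ), add(Z, SZ))))
  step 4: add(S(add(add(Z, SZ), add(Z, SZ))), mul(add(SZ, Z), add(add(SZ, SZ), add(Z, SZ))))
  step 5: S(add(add(add(Z, SZ), add(Z, SZ)), mul(add(SZ, Z), add(add(SZ, SZ), add(Z, SZ)))))
  step 6: S(add(add(SZ, add(Z, SZ)), mul(add(SZ, Z), add(add(SZ, SZ), add(Z, SZ)))))
  step 7: S(add(S(add(Z, add(Z, SZ))), mul(add(SZ, Z), add(add(SZ, SZ), add(Z, SZ)))))
  step 8: S(S(add(add(Z, add(Z, SZ)), mul(add(SZ, Z), add(add(SZ, SZ), add(Z, SZ))))))
  step 9: S(S(add(add(Z, SZ), mul(add(SZ, Z), add(add(SZ, SZ), add(Z, SZ))))))
  step 10: S(S(add(SZ, mul(add(SZ, Z), add(add(SZ, SZ), add(Z, SZ))))))
  step 11: S(S(S(add(Z, mul(add(SZ, Z), add(add(SZ, SZ), add(Z, SZ)))))))
  step 12: S(S(S(mul(add(SZ, Z), add(add(SZ, SZ), add(Z, SZ))))))
  step 13: S(S(S(mul(S(add(Z, Z)), add(add(SZ, SZ), add(Z, SZ))))))
  step 14: S(S(S(add(add(add(SZ, SZ), add(Z, SZ)), mul(add(Z, Z), add(add(SZ, SZ), add(Z, SZ)))))))
  step 15: S(S(S(add(add(S(add(Z, SZ)), add(Z, SZ)), mul(add(Z, Z), add(add(SZ, SZ), add(Z, SZ)))))))
  step 16: S(S(S(add(S(add(add(Z, SZ), add(Z, SZ))), mul(add(Z, Z), add(add(SZ, SZ), add(Z, SZ)))))))
  step 17: S(S(S(S(add(add(add(Z, SZ), add(Z, SZ)), mul(add(Z, Z), add(add(SZ, SZ), add(Z, SZ))))))))
  step 18: S(S(S(S(add(add(SZ, add(Z, SZ)), mul(add(Z, Z), add(add(SZ, SZ), add(Z, SZ))))))))
  step 19: S(S(S(S(add(S(add(Z, add(Z, SZ))), mul(add(Z, Z), add(add(SZ, SZ), add(Z, SZ))))))))
  step 20: S(S(S(S(S(add(add(Z, add(Z, SZ)), mul(add(Z, Z), add(add(SZ, SZ), add(Z, SZ)))))))))
  step 21: S(S(S(S(S(add(add(Z, SZ), mul(add(Z, Z), add(add(SZ, SZ), add(Z, SZ)))))))))
  step 22: S(S(S(S(S(add(SZ, mul(add(Z, Z), add(add(SZ, SZ), add(Z, SZ)))))))))
  step 23: S(S(S(S(S(S(add(Z, mul(add(Z, Z), add(add(SZ, SZ), add(Z, SZ))))))))))
  step 24: S(S(S(S(S(S(mul(add(Z, Z), add(add(SZ, SZ), add(Z, SZ)))))))))
  step 25: S(S(S(S(S(S(mul(Z, add(add(SZ, SZ), add(Z, SZ)))))))))
  step 26: S^6(Z)

Answer: normal form = S^6(Z)  (in 26 steps)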